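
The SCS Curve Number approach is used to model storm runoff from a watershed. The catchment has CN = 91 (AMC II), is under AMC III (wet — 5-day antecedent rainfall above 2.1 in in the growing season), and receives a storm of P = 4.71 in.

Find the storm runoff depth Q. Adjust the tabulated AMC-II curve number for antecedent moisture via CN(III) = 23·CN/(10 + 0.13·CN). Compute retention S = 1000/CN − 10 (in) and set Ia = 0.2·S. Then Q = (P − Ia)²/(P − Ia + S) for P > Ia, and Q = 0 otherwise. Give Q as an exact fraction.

Adjust CN=91 to AMC III: 23·91/(10 + 0.13·91) → 2093 ÷ (2183/100) = 209300/2183 ≈ 95.877
S = 1000/(209300/2183) − 10 = 900/2093 in ≈ 0.430 in
Ia = 0.2·(900/2093) = 180/2093 in ≈ 0.086 in
Excess rainfall: 4.710 − 0.086 = 4.624 in; P > Ia so Q > 0
Q = (967803/209300)²/((967803/209300) + 900/2093) = (936642646809/43806490000)/(1057803/209300) = 312214215603/73799389300 in ≈ 4.231 in

Q = 312214215603/73799389300 in ≈ 4.231 in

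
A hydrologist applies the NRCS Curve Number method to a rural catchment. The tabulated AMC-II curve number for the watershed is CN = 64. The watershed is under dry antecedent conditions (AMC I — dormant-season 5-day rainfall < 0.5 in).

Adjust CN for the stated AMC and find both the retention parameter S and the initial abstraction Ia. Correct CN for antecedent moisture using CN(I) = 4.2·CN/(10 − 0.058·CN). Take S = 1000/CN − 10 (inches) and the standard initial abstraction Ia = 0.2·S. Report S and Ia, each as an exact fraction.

S = 375/28 in ≈ 13.393 in; Ia = 75/28 in ≈ 2.679 in

CN(I) from CN(II)=64: (4.2·64)/(10 − 0.058·64) = 5600/131 ≈ 42.748
S = 1000/(5600/131) − 10 = 375/28 in ≈ 13.393 in
Ia = 0.2S: 0.2·13.393 = 2.679 in (exactly 75/28)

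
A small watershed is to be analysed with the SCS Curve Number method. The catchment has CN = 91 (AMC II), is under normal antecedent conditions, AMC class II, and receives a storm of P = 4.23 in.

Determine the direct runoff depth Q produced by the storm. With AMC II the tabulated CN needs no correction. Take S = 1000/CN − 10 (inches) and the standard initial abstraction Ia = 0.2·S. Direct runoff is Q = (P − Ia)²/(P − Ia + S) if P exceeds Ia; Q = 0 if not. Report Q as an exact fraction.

CN(II) = 91; AMC II needs no correction.
Max retention: S = 1000/91 − 10 = 90/91 in (≈ 0.989 in)
Ia = 0.2·(90/91) = 18/91 in ≈ 0.198 in
Since P=4.230 > Ia=0.198: effective rainfall P−Ia = 36693/9100 in
Q = (36693/9100)²/((36693/9100) + 90/91) = (1346376249/82810000)/(45693/9100) = 149597361/46200700 in ≈ 3.238 in

Q = 149597361/46200700 in ≈ 3.238 in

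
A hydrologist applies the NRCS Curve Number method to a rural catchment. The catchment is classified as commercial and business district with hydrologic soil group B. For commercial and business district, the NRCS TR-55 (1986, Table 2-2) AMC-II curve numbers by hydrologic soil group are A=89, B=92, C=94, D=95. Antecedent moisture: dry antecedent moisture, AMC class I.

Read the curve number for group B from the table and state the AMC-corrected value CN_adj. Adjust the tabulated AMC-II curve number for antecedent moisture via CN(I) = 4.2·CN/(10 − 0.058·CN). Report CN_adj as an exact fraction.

CN_adj = 48300/583 ≈ 82.847

NRCS table: commercial and business district, soil group B → CN(II) = 92
Dry (AMC I): CN(I) = 4.2·92/(10 − 0.058·92) = (1932/5)/(583/125) = 48300/583 ≈ 82.847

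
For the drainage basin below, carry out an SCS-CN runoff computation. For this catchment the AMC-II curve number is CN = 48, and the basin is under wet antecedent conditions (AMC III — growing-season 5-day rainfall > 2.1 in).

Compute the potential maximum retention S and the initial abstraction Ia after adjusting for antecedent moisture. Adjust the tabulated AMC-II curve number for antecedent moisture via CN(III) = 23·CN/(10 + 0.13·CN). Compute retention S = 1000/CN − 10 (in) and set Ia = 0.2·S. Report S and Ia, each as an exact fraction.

CN(III) from CN(II)=48: (23·48)/(10 + 0.13·48) = 13800/203 ≈ 67.980
Max retention: S = 1000/(13800/203) − 10 = 325/69 in (≈ 4.710 in)
Ia = 0.2S: 0.2·4.710 = 0.942 in (exactly 65/69)

S = 325/69 in ≈ 4.710 in; Ia = 65/69 in ≈ 0.942 in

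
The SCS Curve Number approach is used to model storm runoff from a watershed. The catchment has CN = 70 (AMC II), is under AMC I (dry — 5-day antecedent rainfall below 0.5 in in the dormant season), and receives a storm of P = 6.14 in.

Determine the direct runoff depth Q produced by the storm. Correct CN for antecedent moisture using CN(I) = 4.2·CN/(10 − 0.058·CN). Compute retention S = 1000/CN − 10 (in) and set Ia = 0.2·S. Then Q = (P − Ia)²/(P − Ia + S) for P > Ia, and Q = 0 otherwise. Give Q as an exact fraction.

Q = 100861849/85855350 in ≈ 1.175 in

Dry (AMC I): CN(I) = 4.2·70/(10 − 0.058·70) = 294/(297/50) = 4900/99 ≈ 49.495
S = 1000/(4900/99) − 10 = 500/49 in ≈ 10.204 in
Initial abstraction Ia = S/5 = (500/49)/5 = 100/49 ≈ 2.041 in
Since P=6.140 > Ia=2.041: effective rainfall P−Ia = 10043/2450 in
Runoff Q = (P−Ia)²/(P−Ia+S) = (4.099)²/(4.099+10.204) = 100861849/85855350 ≈ 1.175 in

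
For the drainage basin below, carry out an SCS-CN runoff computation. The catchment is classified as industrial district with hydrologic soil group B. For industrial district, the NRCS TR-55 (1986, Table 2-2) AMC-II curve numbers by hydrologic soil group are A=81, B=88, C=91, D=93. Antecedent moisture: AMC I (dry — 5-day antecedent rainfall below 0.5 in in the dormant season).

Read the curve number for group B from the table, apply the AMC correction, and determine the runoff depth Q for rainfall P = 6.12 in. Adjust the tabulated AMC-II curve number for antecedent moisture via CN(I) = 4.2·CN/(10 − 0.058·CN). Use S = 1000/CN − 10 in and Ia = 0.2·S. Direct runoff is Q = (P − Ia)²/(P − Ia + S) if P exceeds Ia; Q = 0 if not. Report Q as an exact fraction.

NRCS table: industrial district, soil group B → CN(II) = 88
Dry (AMC I): CN(I) = 4.2·88/(10 − 0.058·88) = (1848/5)/(612/125) = 3850/51 ≈ 75.490
S = 1000/(3850/51) − 10 = 250/77 in ≈ 3.247 in
Ia = 0.2S: 0.2·3.247 = 0.649 in (exactly 50/77)
Excess rainfall: 6.120 − 0.649 = 5.471 in; P > Ia so Q > 0
Runoff Q = (P−Ia)²/(P−Ia+S) = (5.471)²/(5.471+3.247) = 110901961/32303425 ≈ 3.433 in

Q = 110901961/32303425 in ≈ 3.433 in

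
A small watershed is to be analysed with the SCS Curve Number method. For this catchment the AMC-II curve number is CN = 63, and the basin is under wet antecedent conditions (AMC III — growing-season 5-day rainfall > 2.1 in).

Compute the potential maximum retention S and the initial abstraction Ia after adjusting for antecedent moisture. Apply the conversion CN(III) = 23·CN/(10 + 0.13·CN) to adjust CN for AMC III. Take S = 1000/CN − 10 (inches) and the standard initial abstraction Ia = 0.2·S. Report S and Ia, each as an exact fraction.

Adjust CN=63 to AMC III: 23·63/(10 + 0.13·63) → 1449 ÷ (1819/100) = 144900/1819 ≈ 79.659
Max retention: S = 1000/(144900/1819) − 10 = 3700/1449 in (≈ 2.553 in)
Ia = 0.2S: 0.2·2.553 = 0.511 in (exactly 740/1449)

S = 3700/1449 in ≈ 2.553 in; Ia = 740/1449 in ≈ 0.511 in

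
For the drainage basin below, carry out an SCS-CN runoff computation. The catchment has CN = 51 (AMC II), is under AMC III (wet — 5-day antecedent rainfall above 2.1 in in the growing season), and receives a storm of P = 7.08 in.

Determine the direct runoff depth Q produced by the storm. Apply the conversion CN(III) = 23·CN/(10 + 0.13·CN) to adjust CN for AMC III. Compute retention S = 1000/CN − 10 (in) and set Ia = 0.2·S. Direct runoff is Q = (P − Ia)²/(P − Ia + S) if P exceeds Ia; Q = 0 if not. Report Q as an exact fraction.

Wet (AMC III): CN(III) = 23·51/(10 + 0.13·51) = 1173/(1663/100) = 117300/1663 ≈ 70.535
Max retention: S = 1000/(117300/1663) − 10 = 4900/1173 in (≈ 4.177 in)
Ia = 0.2S: 0.2·4.177 = 0.835 in (exactly 980/1173)
Excess rainfall: 7.080 − 0.835 = 6.245 in; P > Ia so Q > 0
Q: (183121/29325)² ÷ (305621/29325) = 33533300641/8962335825 in (≈ 3.742 in)

Q = 33533300641/8962335825 in ≈ 3.742 in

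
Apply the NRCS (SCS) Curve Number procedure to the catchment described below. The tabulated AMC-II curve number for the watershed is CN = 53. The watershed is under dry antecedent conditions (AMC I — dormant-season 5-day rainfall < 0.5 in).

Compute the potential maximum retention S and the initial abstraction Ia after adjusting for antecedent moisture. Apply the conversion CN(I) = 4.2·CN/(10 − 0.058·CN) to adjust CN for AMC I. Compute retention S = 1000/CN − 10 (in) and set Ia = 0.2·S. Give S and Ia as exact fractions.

CN(I) from CN(II)=53: (4.2·53)/(10 − 0.058·53) = 111300/3463 ≈ 32.140
Retention S: 1000/CN − 10 with CN=32.140 → S = 23500/1113 ≈ 21.114 in
Ia = 0.2·(23500/1113) = 4700/1113 in ≈ 4.223 in

S = 23500/1113 in ≈ 21.114 in; Ia = 4700/1113 in ≈ 4.223 in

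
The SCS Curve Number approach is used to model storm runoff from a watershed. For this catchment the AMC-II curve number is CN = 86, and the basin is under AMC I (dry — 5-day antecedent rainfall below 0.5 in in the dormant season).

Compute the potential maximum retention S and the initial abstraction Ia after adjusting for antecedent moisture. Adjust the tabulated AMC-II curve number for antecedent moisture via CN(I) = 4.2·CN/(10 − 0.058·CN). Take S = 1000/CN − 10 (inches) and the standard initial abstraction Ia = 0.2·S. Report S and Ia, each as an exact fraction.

S = 500/129 in ≈ 3.876 in; Ia = 100/129 in ≈ 0.775 in

CN(I) from CN(II)=86: (4.2·86)/(10 − 0.058·86) = 12900/179 ≈ 72.067
Max retention: S = 1000/(12900/179) − 10 = 500/129 in (≈ 3.876 in)
Ia = 0.2·(500/129) = 100/129 in ≈ 0.775 in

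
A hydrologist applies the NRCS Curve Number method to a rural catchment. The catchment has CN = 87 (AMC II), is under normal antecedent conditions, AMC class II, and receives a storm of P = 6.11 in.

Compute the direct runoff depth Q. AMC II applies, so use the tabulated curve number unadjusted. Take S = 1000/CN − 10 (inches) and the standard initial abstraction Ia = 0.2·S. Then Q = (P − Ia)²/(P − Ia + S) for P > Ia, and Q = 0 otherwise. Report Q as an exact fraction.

Average conditions: CN = 87 (no AMC adjustment).
Max retention: S = 1000/87 − 10 = 130/87 in (≈ 1.494 in)
Ia = 0.2S: 0.2·1.494 = 0.299 in (exactly 26/87)
P − Ia = 6.110 − 0.299 = 50557/8700 ≈ 5.811 in (> 0, runoff occurs)
Q: (50557/8700)² ÷ (63557/8700) = 196616173/42534300 in (≈ 4.623 in)

Q = 196616173/42534300 in ≈ 4.623 in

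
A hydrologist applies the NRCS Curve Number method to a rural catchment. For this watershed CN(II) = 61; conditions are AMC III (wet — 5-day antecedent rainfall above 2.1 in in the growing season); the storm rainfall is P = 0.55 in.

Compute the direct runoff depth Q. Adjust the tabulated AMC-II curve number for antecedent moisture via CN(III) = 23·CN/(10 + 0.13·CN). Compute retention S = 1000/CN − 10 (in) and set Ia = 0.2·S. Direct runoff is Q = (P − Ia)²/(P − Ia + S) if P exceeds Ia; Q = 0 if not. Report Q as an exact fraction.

Q = 0 in ≈ 0.000 in

CN(III) from CN(II)=61: (23·61)/(10 + 0.13·61) = 140300/1793 ≈ 78.249
Max retention: S = 1000/(140300/1793) − 10 = 3900/1403 in (≈ 2.780 in)
Ia = 0.2S: 0.2·2.780 = 0.556 in (exactly 780/1403)
P = 0.550 ≤ Ia = 0.556 in: entire storm abstracted, Q = 0.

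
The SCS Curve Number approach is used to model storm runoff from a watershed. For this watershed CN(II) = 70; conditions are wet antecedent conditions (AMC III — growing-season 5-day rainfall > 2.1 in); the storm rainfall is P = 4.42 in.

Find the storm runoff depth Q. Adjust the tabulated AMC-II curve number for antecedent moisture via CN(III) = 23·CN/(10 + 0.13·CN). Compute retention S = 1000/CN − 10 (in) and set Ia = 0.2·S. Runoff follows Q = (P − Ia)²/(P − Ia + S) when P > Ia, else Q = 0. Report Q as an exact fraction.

Adjust CN=70 to AMC III: 23·70/(10 + 0.13·70) → 1610 ÷ (191/10) = 16100/191 ≈ 84.293
Max retention: S = 1000/(16100/191) − 10 = 300/161 in (≈ 1.863 in)
Ia = 0.2·(300/161) = 60/161 in ≈ 0.373 in
P − Ia = 4.420 − 0.373 = 32581/8050 ≈ 4.047 in (> 0, runoff occurs)
Runoff Q = (P−Ia)²/(P−Ia+S) = (4.047)²/(4.047+1.863) = 1061521561/383027050 ≈ 2.771 in

Q = 1061521561/383027050 in ≈ 2.771 in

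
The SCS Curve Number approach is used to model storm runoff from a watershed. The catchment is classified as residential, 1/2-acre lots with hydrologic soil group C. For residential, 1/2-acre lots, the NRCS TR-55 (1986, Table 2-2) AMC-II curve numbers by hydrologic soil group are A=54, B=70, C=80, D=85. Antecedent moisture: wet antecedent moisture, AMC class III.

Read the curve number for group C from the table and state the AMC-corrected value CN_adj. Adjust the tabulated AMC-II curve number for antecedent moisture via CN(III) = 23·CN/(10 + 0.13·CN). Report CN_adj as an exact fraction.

CN_adj = 4600/51 ≈ 90.196

NRCS table: residential, 1/2-acre lots, soil group C → CN(II) = 80
Adjust CN=80 to AMC III: 23·80/(10 + 0.13·80) → 1840 ÷ (102/5) = 4600/51 ≈ 90.196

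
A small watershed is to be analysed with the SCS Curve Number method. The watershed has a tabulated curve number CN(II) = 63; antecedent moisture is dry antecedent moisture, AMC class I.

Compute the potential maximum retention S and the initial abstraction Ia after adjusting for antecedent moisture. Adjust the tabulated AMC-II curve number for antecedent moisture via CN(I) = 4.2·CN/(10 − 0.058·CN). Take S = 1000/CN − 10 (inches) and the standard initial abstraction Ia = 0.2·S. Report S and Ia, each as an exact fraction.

Adjust CN=63 to AMC I: 4.2·63/(10 − 0.058·63) → (1323/5) ÷ (3173/500) = 132300/3173 ≈ 41.696
Retention S: 1000/CN − 10 with CN=41.696 → S = 18500/1323 ≈ 13.983 in
Ia = 0.2S: 0.2·13.983 = 2.797 in (exactly 3700/1323)

S = 18500/1323 in ≈ 13.983 in; Ia = 3700/1323 in ≈ 2.797 in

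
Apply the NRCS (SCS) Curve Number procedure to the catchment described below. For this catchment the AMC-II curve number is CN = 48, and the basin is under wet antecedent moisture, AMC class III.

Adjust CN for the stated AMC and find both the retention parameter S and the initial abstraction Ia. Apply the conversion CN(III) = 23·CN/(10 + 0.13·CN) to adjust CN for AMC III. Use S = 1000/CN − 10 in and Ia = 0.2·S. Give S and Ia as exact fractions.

S = 325/69 in ≈ 4.710 in; Ia = 65/69 in ≈ 0.942 in

Wet (AMC III): CN(III) = 23·48/(10 + 0.13·48) = 1104/(406/25) = 13800/203 ≈ 67.980
S = 1000/(13800/203) − 10 = 325/69 in ≈ 4.710 in
Ia = 0.2S: 0.2·4.710 = 0.942 in (exactly 65/69)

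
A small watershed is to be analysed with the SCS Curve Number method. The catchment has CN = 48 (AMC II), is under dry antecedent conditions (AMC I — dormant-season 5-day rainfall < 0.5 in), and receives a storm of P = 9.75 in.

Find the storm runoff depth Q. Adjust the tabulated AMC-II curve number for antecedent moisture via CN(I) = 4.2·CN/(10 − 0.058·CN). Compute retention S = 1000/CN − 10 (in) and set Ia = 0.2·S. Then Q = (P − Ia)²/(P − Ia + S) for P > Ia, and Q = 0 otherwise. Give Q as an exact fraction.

CN(I) from CN(II)=48: (4.2·48)/(10 − 0.058·48) = 12600/451 ≈ 27.938
S = 1000/(12600/451) − 10 = 1625/63 in ≈ 25.794 in
Ia = 0.2·(1625/63) = 325/63 in ≈ 5.159 in
Excess rainfall: 9.750 − 5.159 = 4.591 in; P > Ia so Q > 0
Q: (1157/252)² ÷ (7657/252) = 102973/148428 in (≈ 0.694 in)

Q = 102973/148428 in ≈ 0.694 in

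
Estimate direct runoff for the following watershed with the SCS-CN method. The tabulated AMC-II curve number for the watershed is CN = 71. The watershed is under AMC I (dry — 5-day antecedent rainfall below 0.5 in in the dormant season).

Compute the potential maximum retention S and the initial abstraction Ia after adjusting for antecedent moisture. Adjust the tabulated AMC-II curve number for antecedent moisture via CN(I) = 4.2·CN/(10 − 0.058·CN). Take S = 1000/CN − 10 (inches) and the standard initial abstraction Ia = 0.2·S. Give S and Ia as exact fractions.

Dry (AMC I): CN(I) = 4.2·71/(10 − 0.058·71) = (1491/5)/(2941/500) = 149100/2941 ≈ 50.697
Retention S: 1000/CN − 10 with CN=50.697 → S = 14500/1491 ≈ 9.725 in
Ia = 0.2S: 0.2·9.725 = 1.945 in (exactly 2900/1491)

S = 14500/1491 in ≈ 9.725 in; Ia = 2900/1491 in ≈ 1.945 in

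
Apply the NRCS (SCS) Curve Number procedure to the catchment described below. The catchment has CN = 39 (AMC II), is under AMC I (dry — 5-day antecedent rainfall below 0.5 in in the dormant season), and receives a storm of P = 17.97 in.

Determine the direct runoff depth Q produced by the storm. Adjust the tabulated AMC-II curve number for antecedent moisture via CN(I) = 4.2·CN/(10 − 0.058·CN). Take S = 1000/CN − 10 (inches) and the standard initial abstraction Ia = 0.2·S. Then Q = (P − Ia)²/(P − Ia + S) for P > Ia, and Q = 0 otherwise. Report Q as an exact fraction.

Q = 742600998049/320371751700 in ≈ 2.318 in

Adjust CN=39 to AMC I: 4.2·39/(10 − 0.058·39) → (819/5) ÷ (3869/500) = 81900/3869 ≈ 21.168
S = 1000/(81900/3869) − 10 = 30500/819 in ≈ 37.241 in
Ia = 0.2S: 0.2·37.241 = 7.448 in (exactly 6100/819)
P − Ia = 17.970 − 7.448 = 861743/81900 ≈ 10.522 in (> 0, runoff occurs)
Runoff Q = (P−Ia)²/(P−Ia+S) = (10.522)²/(10.522+37.241) = 742600998049/320371751700 ≈ 2.318 in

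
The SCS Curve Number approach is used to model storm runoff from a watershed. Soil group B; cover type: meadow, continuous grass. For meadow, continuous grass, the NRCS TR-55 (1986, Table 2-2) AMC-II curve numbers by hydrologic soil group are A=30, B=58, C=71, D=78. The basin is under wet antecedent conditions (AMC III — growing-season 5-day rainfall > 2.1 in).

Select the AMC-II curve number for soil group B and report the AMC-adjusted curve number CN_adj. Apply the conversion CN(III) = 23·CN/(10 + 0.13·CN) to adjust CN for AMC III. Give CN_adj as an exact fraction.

CN_adj = 66700/877 ≈ 76.055

NRCS table: meadow, continuous grass, soil group B → CN(II) = 58
CN(III) from CN(II)=58: (23·58)/(10 + 0.13·58) = 66700/877 ≈ 76.055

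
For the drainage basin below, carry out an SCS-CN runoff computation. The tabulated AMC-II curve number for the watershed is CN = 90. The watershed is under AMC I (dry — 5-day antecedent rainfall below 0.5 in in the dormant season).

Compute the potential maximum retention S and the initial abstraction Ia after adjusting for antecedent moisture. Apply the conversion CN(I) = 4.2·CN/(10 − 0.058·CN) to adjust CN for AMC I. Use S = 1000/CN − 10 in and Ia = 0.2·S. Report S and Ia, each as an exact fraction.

S = 500/189 in ≈ 2.646 in; Ia = 100/189 in ≈ 0.529 in

Adjust CN=90 to AMC I: 4.2·90/(10 − 0.058·90) → 378 ÷ (239/50) = 18900/239 ≈ 79.079
Max retention: S = 1000/(18900/239) − 10 = 500/189 in (≈ 2.646 in)
Ia = 0.2·(500/189) = 100/189 in ≈ 0.529 in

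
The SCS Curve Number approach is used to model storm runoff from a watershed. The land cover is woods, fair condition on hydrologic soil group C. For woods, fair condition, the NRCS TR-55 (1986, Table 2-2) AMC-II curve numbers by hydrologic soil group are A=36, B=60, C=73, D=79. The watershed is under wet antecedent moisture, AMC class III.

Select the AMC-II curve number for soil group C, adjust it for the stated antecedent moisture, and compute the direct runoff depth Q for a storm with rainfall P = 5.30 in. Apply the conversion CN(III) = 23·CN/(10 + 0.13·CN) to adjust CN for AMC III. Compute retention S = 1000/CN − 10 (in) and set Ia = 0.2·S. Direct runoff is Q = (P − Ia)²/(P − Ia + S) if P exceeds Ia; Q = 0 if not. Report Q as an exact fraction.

Q = 6986786569/1856755730 in ≈ 3.763 in

NRCS table: woods, fair condition, soil group C → CN(II) = 73
Adjust CN=73 to AMC III: 23·73/(10 + 0.13·73) → 1679 ÷ (1949/100) = 167900/1949 ≈ 86.147
Retention S: 1000/CN − 10 with CN=86.147 → S = 2700/1679 ≈ 1.608 in
Ia = 0.2·(2700/1679) = 540/1679 in ≈ 0.322 in
P − Ia = 5.300 − 0.322 = 83587/16790 ≈ 4.978 in (> 0, runoff occurs)
Q: (83587/16790)² ÷ (110587/16790) = 6986786569/1856755730 in (≈ 3.763 in)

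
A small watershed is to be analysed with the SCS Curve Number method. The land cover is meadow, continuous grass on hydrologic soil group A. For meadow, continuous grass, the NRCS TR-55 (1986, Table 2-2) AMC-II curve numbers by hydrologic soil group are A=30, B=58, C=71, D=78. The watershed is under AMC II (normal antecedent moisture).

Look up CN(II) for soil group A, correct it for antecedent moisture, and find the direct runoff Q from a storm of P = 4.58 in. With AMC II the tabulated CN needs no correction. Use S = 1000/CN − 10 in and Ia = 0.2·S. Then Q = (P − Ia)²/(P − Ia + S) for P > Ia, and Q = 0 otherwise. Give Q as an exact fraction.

Q = 0 in ≈ 0.000 in

NRCS table: meadow, continuous grass, soil group A → CN(II) = 30
CN(II) = 30; AMC II needs no correction.
Retention S: 1000/CN − 10 with CN=30.000 → S = 70/3 ≈ 23.333 in
Ia = 0.2·(70/3) = 14/3 in ≈ 4.667 in
P = 4.580 ≤ Ia = 4.667 in: entire storm abstracted, Q = 0.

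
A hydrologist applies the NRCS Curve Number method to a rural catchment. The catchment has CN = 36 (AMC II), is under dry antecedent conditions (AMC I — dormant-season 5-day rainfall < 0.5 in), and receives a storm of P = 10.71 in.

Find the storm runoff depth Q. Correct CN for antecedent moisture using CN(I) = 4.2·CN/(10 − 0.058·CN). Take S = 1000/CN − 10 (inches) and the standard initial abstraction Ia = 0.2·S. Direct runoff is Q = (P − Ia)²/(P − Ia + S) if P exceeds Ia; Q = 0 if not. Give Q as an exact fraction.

CN(I) from CN(II)=36: (4.2·36)/(10 − 0.058·36) = 18900/989 ≈ 19.110
Retention S: 1000/CN − 10 with CN=19.110 → S = 8000/189 ≈ 42.328 in
Ia = 0.2·(8000/189) = 1600/189 in ≈ 8.466 in
Since P=10.710 > Ia=8.466: effective rainfall P−Ia = 42419/18900 in
Q = (42419/18900)²/((42419/18900) + 8000/189) = (1799371561/357210000)/(842419/18900) = 1799371561/15921719100 in ≈ 0.113 in

Q = 1799371561/15921719100 in ≈ 0.113 in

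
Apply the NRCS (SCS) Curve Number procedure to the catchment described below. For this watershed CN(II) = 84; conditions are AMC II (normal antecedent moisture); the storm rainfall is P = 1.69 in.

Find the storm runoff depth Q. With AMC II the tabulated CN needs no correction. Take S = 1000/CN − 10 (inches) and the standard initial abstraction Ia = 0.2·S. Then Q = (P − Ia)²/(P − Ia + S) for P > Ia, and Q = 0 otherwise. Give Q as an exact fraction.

CN(II) = 84; AMC II needs no correction.
Max retention: S = 1000/84 − 10 = 40/21 in (≈ 1.905 in)
Ia = 0.2·(40/21) = 8/21 in ≈ 0.381 in
P − Ia = 1.690 − 0.381 = 2749/2100 ≈ 1.309 in (> 0, runoff occurs)
Q = (2749/2100)²/((2749/2100) + 40/21) = (7557001/4410000)/(6749/2100) = 7557001/14172900 in ≈ 0.533 in

Q = 7557001/14172900 in ≈ 0.533 in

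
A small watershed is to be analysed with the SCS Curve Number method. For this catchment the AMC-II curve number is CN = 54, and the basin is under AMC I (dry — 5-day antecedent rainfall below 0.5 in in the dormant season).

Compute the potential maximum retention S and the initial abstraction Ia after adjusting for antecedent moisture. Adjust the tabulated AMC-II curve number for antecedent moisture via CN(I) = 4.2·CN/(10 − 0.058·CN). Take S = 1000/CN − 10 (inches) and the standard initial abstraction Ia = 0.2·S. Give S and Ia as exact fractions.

CN(I) from CN(II)=54: (4.2·54)/(10 − 0.058·54) = 56700/1717 ≈ 33.023
Retention S: 1000/CN − 10 with CN=33.023 → S = 11500/567 ≈ 20.282 in
Initial abstraction Ia = S/5 = (11500/567)/5 = 2300/567 ≈ 4.056 in

S = 11500/567 in ≈ 20.282 in; Ia = 2300/567 in ≈ 4.056 in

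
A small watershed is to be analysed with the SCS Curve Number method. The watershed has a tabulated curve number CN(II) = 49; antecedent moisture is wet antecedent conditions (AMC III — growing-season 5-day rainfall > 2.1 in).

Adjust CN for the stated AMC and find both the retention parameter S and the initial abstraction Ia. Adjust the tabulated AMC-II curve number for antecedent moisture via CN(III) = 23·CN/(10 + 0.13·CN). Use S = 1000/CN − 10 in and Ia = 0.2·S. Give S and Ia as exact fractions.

CN(III) from CN(II)=49: (23·49)/(10 + 0.13·49) = 112700/1637 ≈ 68.845
Retention S: 1000/CN − 10 with CN=68.845 → S = 5100/1127 ≈ 4.525 in
Initial abstraction Ia = S/5 = (5100/1127)/5 = 1020/1127 ≈ 0.905 in

S = 5100/1127 in ≈ 4.525 in; Ia = 1020/1127 in ≈ 0.905 in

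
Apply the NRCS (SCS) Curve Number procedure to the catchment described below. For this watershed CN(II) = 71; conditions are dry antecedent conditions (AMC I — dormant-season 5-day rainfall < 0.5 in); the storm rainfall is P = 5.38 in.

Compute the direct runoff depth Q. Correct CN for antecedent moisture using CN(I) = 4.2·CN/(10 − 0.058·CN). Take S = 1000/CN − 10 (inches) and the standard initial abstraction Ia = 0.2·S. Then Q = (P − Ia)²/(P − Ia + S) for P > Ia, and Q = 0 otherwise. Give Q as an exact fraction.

Dry (AMC I): CN(I) = 4.2·71/(10 − 0.058·71) = (1491/5)/(2941/500) = 149100/2941 ≈ 50.697
S = 1000/(149100/2941) − 10 = 14500/1491 in ≈ 9.725 in
Ia = 0.2·(14500/1491) = 2900/1491 in ≈ 1.945 in
P − Ia = 5.380 − 1.945 = 256079/74550 ≈ 3.435 in (> 0, runoff occurs)
Runoff Q = (P−Ia)²/(P−Ia+S) = (3.435)²/(3.435+9.725) = 65576454241/73139439450 ≈ 0.897 in

Q = 65576454241/73139439450 in ≈ 0.897 in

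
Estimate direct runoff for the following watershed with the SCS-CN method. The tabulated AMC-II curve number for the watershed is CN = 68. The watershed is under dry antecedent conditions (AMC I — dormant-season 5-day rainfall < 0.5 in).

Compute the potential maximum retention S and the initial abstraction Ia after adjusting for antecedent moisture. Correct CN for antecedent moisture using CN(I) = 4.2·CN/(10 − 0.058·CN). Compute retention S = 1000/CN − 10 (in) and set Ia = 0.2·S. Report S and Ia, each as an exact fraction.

Adjust CN=68 to AMC I: 4.2·68/(10 − 0.058·68) → (1428/5) ÷ (757/125) = 35700/757 ≈ 47.160
Max retention: S = 1000/(35700/757) − 10 = 4000/357 in (≈ 11.204 in)
Ia = 0.2·(4000/357) = 800/357 in ≈ 2.241 in

S = 4000/357 in ≈ 11.204 in; Ia = 800/357 in ≈ 2.241 in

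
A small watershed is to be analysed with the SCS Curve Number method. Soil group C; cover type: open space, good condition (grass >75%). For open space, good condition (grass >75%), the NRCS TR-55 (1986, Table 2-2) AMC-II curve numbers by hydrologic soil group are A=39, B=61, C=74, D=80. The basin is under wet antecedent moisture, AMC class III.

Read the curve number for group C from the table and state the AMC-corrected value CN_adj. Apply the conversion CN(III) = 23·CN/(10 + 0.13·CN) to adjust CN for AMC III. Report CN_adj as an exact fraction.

CN_adj = 85100/981 ≈ 86.748

NRCS table: open space, good condition (grass >75%), soil group C → CN(II) = 74
CN(III) from CN(II)=74: (23·74)/(10 + 0.13·74) = 85100/981 ≈ 86.748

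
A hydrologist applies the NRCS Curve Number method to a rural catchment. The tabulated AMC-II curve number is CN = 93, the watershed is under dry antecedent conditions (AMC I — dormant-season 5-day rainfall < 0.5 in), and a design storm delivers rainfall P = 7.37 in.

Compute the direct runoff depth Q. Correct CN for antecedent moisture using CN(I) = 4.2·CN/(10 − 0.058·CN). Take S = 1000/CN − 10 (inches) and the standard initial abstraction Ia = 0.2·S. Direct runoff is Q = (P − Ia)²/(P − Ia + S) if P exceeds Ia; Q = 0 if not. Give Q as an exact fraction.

Adjust CN=93 to AMC I: 4.2·93/(10 − 0.058·93) → (1953/5) ÷ (2303/500) = 27900/329 ≈ 84.802
S = 1000/(27900/329) − 10 = 500/279 in ≈ 1.792 in
Ia = 0.2S: 0.2·1.792 = 0.358 in (exactly 100/279)
Since P=7.370 > Ia=0.358: effective rainfall P−Ia = 195623/27900 in
Q = (195623/27900)²/((195623/27900) + 500/279) = (38268358129/778410000)/(245623/27900) = 38268358129/6852881700 in ≈ 5.584 in

Q = 38268358129/6852881700 in ≈ 5.584 in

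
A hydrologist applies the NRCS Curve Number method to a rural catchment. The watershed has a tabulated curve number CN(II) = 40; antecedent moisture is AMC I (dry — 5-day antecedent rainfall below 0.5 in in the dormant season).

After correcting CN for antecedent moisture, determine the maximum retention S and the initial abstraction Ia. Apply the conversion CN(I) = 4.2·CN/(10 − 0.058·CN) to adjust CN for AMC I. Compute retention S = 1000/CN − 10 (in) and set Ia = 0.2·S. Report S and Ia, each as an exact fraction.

S = 250/7 in ≈ 35.714 in; Ia = 50/7 in ≈ 7.143 in

Adjust CN=40 to AMC I: 4.2·40/(10 − 0.058·40) → 168 ÷ (192/25) = 175/8 ≈ 21.875
Retention S: 1000/CN − 10 with CN=21.875 → S = 250/7 ≈ 35.714 in
Ia = 0.2·(250/7) = 50/7 in ≈ 7.143 in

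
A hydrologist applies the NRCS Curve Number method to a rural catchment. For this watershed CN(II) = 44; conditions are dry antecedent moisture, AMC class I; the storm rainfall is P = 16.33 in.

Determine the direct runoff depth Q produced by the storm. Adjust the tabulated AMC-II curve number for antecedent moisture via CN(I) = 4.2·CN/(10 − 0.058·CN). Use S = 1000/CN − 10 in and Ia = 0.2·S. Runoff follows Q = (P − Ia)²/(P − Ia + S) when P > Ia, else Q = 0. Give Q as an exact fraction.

Q = 1148464321/441833700 in ≈ 2.599 in

Adjust CN=44 to AMC I: 4.2·44/(10 − 0.058·44) → (924/5) ÷ (931/125) = 3300/133 ≈ 24.812
Max retention: S = 1000/(3300/133) − 10 = 1000/33 in (≈ 30.303 in)
Ia = 0.2·(1000/33) = 200/33 in ≈ 6.061 in
Since P=16.330 > Ia=6.061: effective rainfall P−Ia = 33889/3300 in
Q: (33889/3300)² ÷ (133889/3300) = 1148464321/441833700 in (≈ 2.599 in)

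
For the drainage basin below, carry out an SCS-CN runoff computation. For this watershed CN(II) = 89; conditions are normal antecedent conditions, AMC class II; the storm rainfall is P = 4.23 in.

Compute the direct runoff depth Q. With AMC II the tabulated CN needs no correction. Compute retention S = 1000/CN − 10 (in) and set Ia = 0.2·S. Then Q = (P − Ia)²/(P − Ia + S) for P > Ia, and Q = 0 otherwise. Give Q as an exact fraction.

Average conditions: CN = 89 (no AMC adjustment).
Retention S: 1000/CN − 10 with CN=89.000 → S = 110/89 ≈ 1.236 in
Ia = 0.2S: 0.2·1.236 = 0.247 in (exactly 22/89)
P − Ia = 4.230 − 0.247 = 35447/8900 ≈ 3.983 in (> 0, runoff occurs)
Q: (35447/8900)² ÷ (46447/8900) = 1256489809/413378300 in (≈ 3.040 in)

Q = 1256489809/413378300 in ≈ 3.040 in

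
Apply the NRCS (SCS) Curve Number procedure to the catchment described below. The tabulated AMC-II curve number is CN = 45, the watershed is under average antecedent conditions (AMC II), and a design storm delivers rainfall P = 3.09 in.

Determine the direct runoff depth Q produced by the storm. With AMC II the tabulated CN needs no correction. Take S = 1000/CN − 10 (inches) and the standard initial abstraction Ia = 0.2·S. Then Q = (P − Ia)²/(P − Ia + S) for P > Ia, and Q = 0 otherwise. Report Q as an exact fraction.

Q = 337561/10422900 in ≈ 0.032 in

CN(II) = 45; AMC II needs no correction.
Retention S: 1000/CN − 10 with CN=45.000 → S = 110/9 ≈ 12.222 in
Initial abstraction Ia = S/5 = (110/9)/5 = 22/9 ≈ 2.444 in
Since P=3.090 > Ia=2.444: effective rainfall P−Ia = 581/900 in
Q: (581/900)² ÷ (11581/900) = 337561/10422900 in (≈ 0.032 in)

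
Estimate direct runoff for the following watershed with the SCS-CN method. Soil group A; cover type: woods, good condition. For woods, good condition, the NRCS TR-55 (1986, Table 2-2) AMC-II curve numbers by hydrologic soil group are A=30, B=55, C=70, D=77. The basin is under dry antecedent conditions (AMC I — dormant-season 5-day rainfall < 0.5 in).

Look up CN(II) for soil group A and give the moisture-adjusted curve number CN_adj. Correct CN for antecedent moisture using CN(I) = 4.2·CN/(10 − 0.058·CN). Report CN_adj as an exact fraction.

CN_adj = 900/59 ≈ 15.254

NRCS table: woods, good condition, soil group A → CN(II) = 30
CN(I) from CN(II)=30: (4.2·30)/(10 − 0.058·30) = 900/59 ≈ 15.254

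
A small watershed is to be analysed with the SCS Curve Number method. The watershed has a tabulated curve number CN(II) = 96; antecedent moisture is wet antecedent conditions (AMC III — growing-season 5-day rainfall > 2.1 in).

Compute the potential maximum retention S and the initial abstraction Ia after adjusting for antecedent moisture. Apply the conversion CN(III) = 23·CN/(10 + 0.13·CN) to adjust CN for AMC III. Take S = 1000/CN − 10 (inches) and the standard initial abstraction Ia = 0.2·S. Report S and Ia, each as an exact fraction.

S = 25/138 in ≈ 0.181 in; Ia = 5/138 in ≈ 0.036 in

Adjust CN=96 to AMC III: 23·96/(10 + 0.13·96) → 2208 ÷ (562/25) = 27600/281 ≈ 98.221
S = 1000/(27600/281) − 10 = 25/138 in ≈ 0.181 in
Ia = 0.2S: 0.2·0.181 = 0.036 in (exactly 5/138)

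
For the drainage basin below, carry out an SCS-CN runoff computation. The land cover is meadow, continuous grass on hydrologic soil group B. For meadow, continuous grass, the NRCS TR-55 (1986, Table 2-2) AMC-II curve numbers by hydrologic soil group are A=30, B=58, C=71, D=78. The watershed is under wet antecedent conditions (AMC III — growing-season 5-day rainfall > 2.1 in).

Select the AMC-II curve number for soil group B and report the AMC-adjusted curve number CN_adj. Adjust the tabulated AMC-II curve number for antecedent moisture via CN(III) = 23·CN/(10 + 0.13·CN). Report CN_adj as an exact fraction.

NRCS table: meadow, continuous grass, soil group B → CN(II) = 58
Adjust CN=58 to AMC III: 23·58/(10 + 0.13·58) → 1334 ÷ (877/50) = 66700/877 ≈ 76.055

CN_adj = 66700/877 ≈ 76.055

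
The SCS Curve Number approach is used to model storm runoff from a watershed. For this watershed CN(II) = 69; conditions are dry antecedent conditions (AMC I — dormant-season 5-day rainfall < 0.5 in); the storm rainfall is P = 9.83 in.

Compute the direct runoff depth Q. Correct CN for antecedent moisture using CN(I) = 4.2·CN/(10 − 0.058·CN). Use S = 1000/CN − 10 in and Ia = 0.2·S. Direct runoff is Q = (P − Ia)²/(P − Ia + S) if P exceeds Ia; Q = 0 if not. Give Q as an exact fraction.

Adjust CN=69 to AMC I: 4.2·69/(10 − 0.058·69) → (1449/5) ÷ (2999/500) = 144900/2999 ≈ 48.316
Retention S: 1000/CN − 10 with CN=48.316 → S = 15500/1449 ≈ 10.697 in
Initial abstraction Ia = S/5 = (15500/1449)/5 = 3100/1449 ≈ 2.139 in
Excess rainfall: 9.830 − 2.139 = 7.691 in; P > Ia so Q > 0
Q: (1114367/144900)² ÷ (2664367/144900) = 1241813810689/386066778300 in (≈ 3.217 in)

Q = 1241813810689/386066778300 in ≈ 3.217 in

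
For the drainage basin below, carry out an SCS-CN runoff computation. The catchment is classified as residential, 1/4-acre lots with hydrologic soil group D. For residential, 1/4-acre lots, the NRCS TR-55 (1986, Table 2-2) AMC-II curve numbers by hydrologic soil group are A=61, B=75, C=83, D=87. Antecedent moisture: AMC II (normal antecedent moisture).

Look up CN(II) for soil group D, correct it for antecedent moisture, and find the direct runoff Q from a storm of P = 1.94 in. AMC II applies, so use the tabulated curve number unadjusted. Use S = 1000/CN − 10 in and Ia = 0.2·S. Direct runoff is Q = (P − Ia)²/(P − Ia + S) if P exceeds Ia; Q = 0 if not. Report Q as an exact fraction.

Q = 50965321/59329650 in ≈ 0.859 in

NRCS table: residential, 1/4-acre lots, soil group D → CN(II) = 87
AMC II — tabulated CN = 87 applies directly.
S = 1000/87 − 10 = 130/87 in ≈ 1.494 in
Ia = 0.2S: 0.2·1.494 = 0.299 in (exactly 26/87)
Excess rainfall: 1.940 − 0.299 = 1.641 in; P > Ia so Q > 0
Q = (7139/4350)²/((7139/4350) + 130/87) = (50965321/18922500)/(13639/4350) = 50965321/59329650 in ≈ 0.859 in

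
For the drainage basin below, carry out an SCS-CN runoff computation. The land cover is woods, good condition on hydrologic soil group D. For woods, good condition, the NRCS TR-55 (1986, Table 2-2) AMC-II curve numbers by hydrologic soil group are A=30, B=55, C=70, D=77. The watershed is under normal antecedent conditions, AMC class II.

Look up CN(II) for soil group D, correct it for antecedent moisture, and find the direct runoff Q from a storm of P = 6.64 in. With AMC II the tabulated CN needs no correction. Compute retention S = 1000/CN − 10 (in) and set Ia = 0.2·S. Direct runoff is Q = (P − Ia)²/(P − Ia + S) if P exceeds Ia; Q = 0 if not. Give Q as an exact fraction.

Q = 67651712/16730175 in ≈ 4.044 in

NRCS table: woods, good condition, soil group D → CN(II) = 77
Average conditions: CN = 77 (no AMC adjustment).
S = 1000/77 − 10 = 230/77 in ≈ 2.987 in
Initial abstraction Ia = S/5 = (230/77)/5 = 46/77 ≈ 0.597 in
Since P=6.640 > Ia=0.597: effective rainfall P−Ia = 11632/1925 in
Q = (11632/1925)²/((11632/1925) + 230/77) = (135303424/3705625)/(17382/1925) = 67651712/16730175 in ≈ 4.044 in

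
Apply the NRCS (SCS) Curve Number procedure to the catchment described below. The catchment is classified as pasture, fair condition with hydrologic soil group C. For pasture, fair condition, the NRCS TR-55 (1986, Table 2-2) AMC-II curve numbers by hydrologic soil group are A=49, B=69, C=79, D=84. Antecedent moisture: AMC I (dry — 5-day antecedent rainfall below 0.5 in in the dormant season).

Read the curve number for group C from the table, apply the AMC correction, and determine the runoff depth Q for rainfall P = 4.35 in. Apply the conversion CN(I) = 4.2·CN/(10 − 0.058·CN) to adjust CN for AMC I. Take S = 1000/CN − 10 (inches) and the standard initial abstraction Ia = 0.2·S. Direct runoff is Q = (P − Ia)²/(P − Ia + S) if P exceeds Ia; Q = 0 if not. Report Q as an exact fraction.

NRCS table: pasture, fair condition, soil group C → CN(II) = 79
Adjust CN=79 to AMC I: 4.2·79/(10 − 0.058·79) → (1659/5) ÷ (2709/500) = 7900/129 ≈ 61.240
S = 1000/(7900/129) − 10 = 500/79 in ≈ 6.329 in
Ia = 0.2·(500/79) = 100/79 in ≈ 1.266 in
P − Ia = 4.350 − 1.266 = 4873/1580 ≈ 3.084 in (> 0, runoff occurs)
Q: (4873/1580)² ÷ (14873/1580) = 23746129/23499340 in (≈ 1.011 in)

Q = 23746129/23499340 in ≈ 1.011 in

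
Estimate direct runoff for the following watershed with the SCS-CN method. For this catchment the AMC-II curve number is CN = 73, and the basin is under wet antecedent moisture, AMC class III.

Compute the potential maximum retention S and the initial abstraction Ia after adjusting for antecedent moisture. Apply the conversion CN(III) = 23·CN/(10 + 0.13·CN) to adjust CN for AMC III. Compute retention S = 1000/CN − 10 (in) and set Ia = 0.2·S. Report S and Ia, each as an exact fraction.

S = 2700/1679 in ≈ 1.608 in; Ia = 540/1679 in ≈ 0.322 in

CN(III) from CN(II)=73: (23·73)/(10 + 0.13·73) = 167900/1949 ≈ 86.147
Max retention: S = 1000/(167900/1949) − 10 = 2700/1679 in (≈ 1.608 in)
Ia = 0.2·(2700/1679) = 540/1679 in ≈ 0.322 in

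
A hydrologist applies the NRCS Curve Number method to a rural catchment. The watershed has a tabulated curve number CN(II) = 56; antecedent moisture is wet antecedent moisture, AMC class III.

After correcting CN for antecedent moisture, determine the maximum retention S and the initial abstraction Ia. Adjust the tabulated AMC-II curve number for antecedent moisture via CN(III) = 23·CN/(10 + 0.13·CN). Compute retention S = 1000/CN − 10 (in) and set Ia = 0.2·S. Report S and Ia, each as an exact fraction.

Wet (AMC III): CN(III) = 23·56/(10 + 0.13·56) = 1288/(432/25) = 4025/54 ≈ 74.537
Max retention: S = 1000/(4025/54) − 10 = 550/161 in (≈ 3.416 in)
Ia = 0.2S: 0.2·3.416 = 0.683 in (exactly 110/161)

S = 550/161 in ≈ 3.416 in; Ia = 110/161 in ≈ 0.683 in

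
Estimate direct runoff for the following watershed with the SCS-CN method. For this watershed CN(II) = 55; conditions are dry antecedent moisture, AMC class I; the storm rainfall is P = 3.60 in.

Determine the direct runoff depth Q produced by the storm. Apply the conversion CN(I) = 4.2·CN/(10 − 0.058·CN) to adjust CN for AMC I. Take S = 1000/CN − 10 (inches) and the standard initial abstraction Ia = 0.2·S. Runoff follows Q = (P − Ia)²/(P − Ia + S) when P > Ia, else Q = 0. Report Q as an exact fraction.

Q = 0 in ≈ 0.000 in

Adjust CN=55 to AMC I: 4.2·55/(10 − 0.058·55) → 231 ÷ (681/100) = 7700/227 ≈ 33.921
Retention S: 1000/CN − 10 with CN=33.921 → S = 1500/77 ≈ 19.481 in
Ia = 0.2S: 0.2·19.481 = 3.896 in (exactly 300/77)
P = 3.600 ≤ Ia = 3.896 in: entire storm abstracted, Q = 0.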